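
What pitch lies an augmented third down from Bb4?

The third takes the letter from B down to G.
An augmented third spans 5 semitones, so from Bb4 the target pitch is Gbb4.

Gbb4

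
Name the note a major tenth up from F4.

A5

Three letters up from F (plus an octave) reaches A.
Moving 16 semitones up from F4 (the size of a major tenth) reaches A5.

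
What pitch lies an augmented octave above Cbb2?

For an octave the letter name doesn't change: still C, an octave up.
An augmented octave is 13 semitones; 13 semitones up from Cbb2 gives Cb3.

Cb3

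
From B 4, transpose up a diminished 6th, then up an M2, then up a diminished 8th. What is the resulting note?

A diminished sixth up from B4 is Gb5.
Up a major second from Gb5: Ab5 (2 semitones up).
A diminished octave up from Ab5 is Abb6.

A double-flat 6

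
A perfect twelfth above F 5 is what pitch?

C 7

Counting five letter names plus an octave up from F lands on C.
Moving 19 semitones up from F5 (the size of a perfect twelfth) reaches C7.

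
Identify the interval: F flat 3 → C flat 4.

perfect 5th

F to C spans five letter names (F-G-A-B-C): a fifth.
Counting semitones, Fb3→Cb4 is 7, which is the perfect fifth.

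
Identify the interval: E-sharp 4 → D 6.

E to D spans seven letter names (E-F-G-A-B-C-D), plus an octave — that makes it a fourteenth of some quality.
E#4 to D6 spans 21 semitones — two semitones narrower than the major fourteenth (23) — giving a diminished fourteenth.
(Equivalently, a compound diminished seventh: a diminished seventh plus an octave.)

diminished 14th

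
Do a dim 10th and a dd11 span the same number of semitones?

A diminished tenth spans 14 semitones; a doubly diminished eleventh spans 15 semitones. They differ by 1.

No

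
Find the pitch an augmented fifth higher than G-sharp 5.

D-double-sharp 6

Five letter names up from G: D.
Moving 8 semitones up from G#5 (the size of an augmented fifth) reaches D##6.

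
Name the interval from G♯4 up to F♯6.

m14

G to F spans seven letter names (G-A-B-C-D-E-F), plus an octave — that makes it a fourteenth of some quality.
A major fourteenth would be 23 semitones, but G#4 to F#6 is 22 — one semitone narrower, making it a minor fourteenth.
(Equivalently, a compound minor seventh: a minor seventh plus an octave.)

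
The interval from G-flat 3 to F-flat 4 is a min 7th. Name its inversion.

Inverted interval numbers add to nine, so a seventh pairs with a second (7 + 2 = 9).
Quality inverts too: minor becomes major. That makes the inversion a major second.

major second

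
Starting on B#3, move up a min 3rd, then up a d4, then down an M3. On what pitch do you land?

B#3 up a minor third → D#4 (3 semitones).
A diminished fourth up from D#4 is G4.
Down a major third from G4: Eb4 (4 semitones down).

Eb4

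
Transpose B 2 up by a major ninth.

Two letters up from B (plus an octave) reaches C.
A major ninth is 14 semitones; 14 semitones up from B2 gives C#4.

C sharp 4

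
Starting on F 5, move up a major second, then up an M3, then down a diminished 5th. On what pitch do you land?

F5 up a major second → G5 (2 semitones).
G5 up a major third → B5 (4 semitones).
B5 down a diminished fifth → E#5 (6 semitones).

E sharp 5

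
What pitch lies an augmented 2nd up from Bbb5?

C6

The second takes the letter from B up to C.
An augmented second spans 3 semitones, so from Bbb5 the target pitch is C6.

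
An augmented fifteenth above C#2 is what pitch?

The letter stays C (same as the start), shifted two octaves up.
Moving 25 semitones up from C#2 (the size of an augmented fifteenth) reaches C##4.

C##4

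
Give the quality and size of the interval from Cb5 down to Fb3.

perfect twelfth

Descending from Cb5 to Fb3 is the same interval as ascending Fb3 to Cb5.
F to C spans five letter names (F-G-A-B-C), plus an octave, so the interval is some kind of twelfth.
Fb3 to Cb5 is 19 semitones, matching the perfect twelfth exactly, so the quality is perfect.
(Equivalently, a compound perfect fifth: a perfect fifth plus an octave.)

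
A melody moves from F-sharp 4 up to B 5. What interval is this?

F to B spans four letter names (F-G-A-B), plus an octave, so the interval is some kind of eleventh.
Counting semitones, F#4→B5 is 17, which is the perfect eleventh.
(Equivalently, a compound perfect fourth: a perfect fourth plus an octave.)

perfect 11th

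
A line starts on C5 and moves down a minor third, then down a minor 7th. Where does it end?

B3

A minor third down from C5 is A4.
A4 down a minor seventh → B3 (10 semitones).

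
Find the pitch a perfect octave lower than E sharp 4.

For an octave the letter name doesn't change: still E, an octave down.
A perfect octave spans 12 semitones, so from E#4 the target pitch is E#3.

E sharp 3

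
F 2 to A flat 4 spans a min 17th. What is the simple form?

minor third

Each octave removed subtracts seven from the number: 17 − 14 = 3.
So a minor seventeenth is 2 octaves plus a minor third. The quality is unchanged.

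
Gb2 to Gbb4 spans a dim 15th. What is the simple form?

Take out an octave (7 from the number): 15 − 7 = 8.
That makes a diminished fifteenth a compound diminished octave — an octave plus a diminished octave.

diminished 8th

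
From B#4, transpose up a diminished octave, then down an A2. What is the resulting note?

Ab5

B#4 up a diminished octave → B5 (11 semitones).
B5 down an augmented second → Ab5 (3 semitones).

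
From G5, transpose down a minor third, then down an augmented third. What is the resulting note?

Down a minor third from G5: E5 (3 semitones down).
Down an augmented third from E5: Cb5 (5 semitones down).

Cb5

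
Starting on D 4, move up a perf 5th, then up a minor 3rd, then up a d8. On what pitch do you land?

C flat 6

A perfect fifth up from D4 is A4.
Up a minor third from A4: C5 (3 semitones up).
C5 up a diminished octave → Cb6 (11 semitones).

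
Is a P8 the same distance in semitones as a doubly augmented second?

No

A perfect octave is 12 semitones but a doubly augmented second is 4 semitones — different sizes.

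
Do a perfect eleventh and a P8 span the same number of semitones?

No

A perfect eleventh is 17 semitones but a perfect octave is 12 semitones — different sizes.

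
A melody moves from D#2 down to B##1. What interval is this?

diminished third

Descending from D#2 to B##1 is the same interval as ascending B##1 to D#2.
B to D spans three letter names (B-C-D): a third.
B##1 to D#2 spans 2 semitones — two semitones narrower than the major third (4) — giving a diminished third.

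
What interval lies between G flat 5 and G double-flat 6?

G to G is the same letter name, plus an octave, so the interval is some kind of octave.
Gb5 to Gbb6 spans 11 semitones — one semitone narrower than the perfect octave (12) — giving a diminished octave.

diminished octave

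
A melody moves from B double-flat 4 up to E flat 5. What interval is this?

augmented fourth

B to E spans four letter names (B-C-D-E) — that makes it a fourth of some quality.
Bbb4 to Eb5 spans 6 semitones — one semitone wider than the perfect fourth (5) — giving an augmented fourth.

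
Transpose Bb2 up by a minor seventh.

Ab3

The seventh takes the letter from B up to A.
A minor seventh spans 10 semitones, so from Bb2 the target pitch is Ab3.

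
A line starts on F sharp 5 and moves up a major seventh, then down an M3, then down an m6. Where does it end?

E sharp 5

Up a major seventh from F#5: E#6 (11 semitones up).
E#6 down a major third → C#6 (4 semitones).
C#6 down a minor sixth → E#5 (8 semitones).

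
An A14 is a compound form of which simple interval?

Each octave removed subtracts seven from the number: 14 − 7 = 7.
So an augmented fourteenth is an octave plus an augmented seventh. The quality is unchanged.

A7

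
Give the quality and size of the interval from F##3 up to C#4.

F to C spans five letter names (F-G-A-B-C), so the interval is some kind of fifth.
A perfect fifth would be 7 semitones; F##3 to C#4 is 6, one semitone narrower, so the interval is diminished.

diminished fifth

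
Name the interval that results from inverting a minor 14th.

M2

First reduce the compound minor fourteenth to its simple form, a minor seventh.
Interval numbers invert to sum to nine: 7 + 2 = 9, so a seventh inverts to a second.
Quality inverts too: minor becomes major. That makes the inversion a major second.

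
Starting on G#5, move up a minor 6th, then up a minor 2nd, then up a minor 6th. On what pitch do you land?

A minor sixth up from G#5 is E6.
Up a minor second from E6: F6 (1 semitone up).
Up a minor sixth from F6: Db7 (8 semitones up).

Db7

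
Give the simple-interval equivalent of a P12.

Take out an octave (7 from the number): 12 − 7 = 5.
Quality carries through unchanged, so the simple form is a perfect fifth.

perfect fifth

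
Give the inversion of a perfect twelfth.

P4

First reduce the compound perfect twelfth to its simple form, a perfect fifth.
Inverted interval numbers add to nine, so a fifth pairs with a fourth (5 + 4 = 9).
Quality inverts too: perfect stays perfect. That makes the inversion a perfect fourth.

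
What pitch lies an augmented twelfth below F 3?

Counting five letter names plus an octave down from F lands on B.
Moving 20 semitones down from F3 (the size of an augmented twelfth) reaches Bbb1.

B-double-flat 1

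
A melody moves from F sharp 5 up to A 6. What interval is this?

F to A spans three letter names (F-G-A), plus an octave: a tenth.
At 15 semitones, F#5→A6 falls one short of a major tenth: minor.
(Equivalently, a compound minor third: a minor third plus an octave.)

m10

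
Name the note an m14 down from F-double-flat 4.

G-double-flat 2

The fourteenth's letter: F down seven letter names plus an octave → G.
A minor fourteenth is 22 semitones; 22 semitones down from Fbb4 gives Gbb2.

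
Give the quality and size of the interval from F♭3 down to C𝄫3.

augmented 4th

Descending from Fb3 to Cbb3 is the same interval as ascending Cbb3 to Fb3.
C to F spans four letter names (C-D-E-F) — that makes it a fourth of some quality.
Cbb3 to Fb3 spans 6 semitones — one semitone wider than the perfect fourth (5) — giving an augmented fourth.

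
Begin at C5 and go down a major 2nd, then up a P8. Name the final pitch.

C5 down a major second → Bb4 (2 semitones).
Bb4 up a perfect octave → Bb5 (12 semitones).

Bb5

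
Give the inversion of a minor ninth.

major 7th

First reduce the compound minor ninth to its simple form, a minor second.
Interval numbers invert to sum to nine: 2 + 7 = 9, so a second inverts to a seventh.
The quality also flips — minor becomes major — giving a major seventh.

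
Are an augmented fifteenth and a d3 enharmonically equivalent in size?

No

An augmented fifteenth spans 25 semitones; a diminished third spans 2 semitones. They differ by 23.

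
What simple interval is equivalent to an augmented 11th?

Subtracting seven from the interval number removes an octave: 11 − 7 = 4.
That makes an augmented eleventh a compound augmented fourth — an octave plus an augmented fourth.

augmented 4th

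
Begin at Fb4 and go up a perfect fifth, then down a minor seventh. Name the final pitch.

Db4

Fb4 up a perfect fifth → Cb5 (7 semitones).
A minor seventh down from Cb5 is Db4.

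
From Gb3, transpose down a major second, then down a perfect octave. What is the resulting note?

Gb3 down a major second → Fb3 (2 semitones).
A perfect octave down from Fb3 is Fb2.

Fb2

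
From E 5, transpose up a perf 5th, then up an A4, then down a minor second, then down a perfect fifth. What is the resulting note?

G double-sharp 5

Up a perfect fifth from E5: B5 (7 semitones up).
An augmented fourth up from B5 is E#6.
E#6 down a minor second → D##6 (1 semitone).
Down a perfect fifth from D##6: G##5 (7 semitones down).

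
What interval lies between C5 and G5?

C to G spans five letter names (C-D-E-F-G): a fifth.
The perfect fifth spans 7 semitones, and C5 to G5 is exactly 7 semitones — so this is a perfect fifth.

perfect 5th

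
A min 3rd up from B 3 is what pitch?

D 4

Counting three letter names up from B lands on D.
Moving 3 semitones up from B3 (the size of a minor third) reaches D4.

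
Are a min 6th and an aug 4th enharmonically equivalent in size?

8 semitones (minor sixth) vs 6 semitones (augmented fourth): not equal.

No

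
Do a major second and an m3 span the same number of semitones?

No

2 semitones (major second) vs 3 semitones (minor third): not equal.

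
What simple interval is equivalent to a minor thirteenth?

minor 6th

Subtracting seven from the interval number removes an octave: 13 − 7 = 6.
Quality carries through unchanged, so the simple form is a minor sixth.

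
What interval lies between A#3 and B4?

A to B spans two letter names (A-B), plus an octave — that makes it a ninth of some quality.
A#3 to B4 is 13 semitones, a half step short of the major ninth (14), so this is minor.
(Equivalently, a compound minor second: a minor second plus an octave.)

minor 9th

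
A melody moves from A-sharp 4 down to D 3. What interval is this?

Descending from A#4 to D3 is the same interval as ascending D3 to A#4.
D to A spans five letter names (D-E-F-G-A), plus an octave — that makes it a twelfth of some quality.
A perfect twelfth would be 19 semitones; D3 to A#4 is 20, one semitone wider, so the interval is augmented.
(Equivalently, a compound augmented fifth: an augmented fifth plus an octave.)

augmented twelfth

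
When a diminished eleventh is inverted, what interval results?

augmented fifth

First reduce the compound diminished eleventh to its simple form, a diminished fourth.
Interval numbers invert to sum to nine: 4 + 5 = 9, so a fourth inverts to a fifth.
Quality inverts too: diminished becomes augmented. That makes the inversion an augmented fifth.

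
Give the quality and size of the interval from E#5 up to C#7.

E to C spans six letter names (E-F-G-A-B-C), plus an octave — that makes it a thirteenth of some quality.
E#5 to C#7 is 20 semitones, a half step short of the major thirteenth (21), so this is minor.
(Equivalently, a compound minor sixth: a minor sixth plus an octave.)

minor thirteenth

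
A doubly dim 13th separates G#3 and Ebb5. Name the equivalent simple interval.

Each octave removed subtracts seven from the number: 13 − 7 = 6.
Quality carries through unchanged, so the simple form is a doubly diminished sixth.

doubly diminished 6th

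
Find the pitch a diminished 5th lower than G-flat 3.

The fifth takes the letter from G down to C.
Moving 6 semitones down from Gb3 (the size of a diminished fifth) reaches C3.

C 3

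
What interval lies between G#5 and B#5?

major 3rd

G to B spans three letter names (G-A-B) — that makes it a third of some quality.
G#5 to B#5 is 4 semitones, matching the major third exactly, so the quality is major.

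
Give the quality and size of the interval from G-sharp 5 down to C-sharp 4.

Descending from G#5 to C#4 is the same interval as ascending C#4 to G#5.
C to G spans five letter names (C-D-E-F-G), plus an octave: a twelfth.
Counting semitones, C#4→G#5 is 19, which is the perfect twelfth.
(Equivalently, a compound perfect fifth: a perfect fifth plus an octave.)

perfect twelfth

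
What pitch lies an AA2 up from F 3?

G double-sharp 3

The second takes the letter from F up to G.
Moving 4 semitones up from F3 (the size of a doubly augmented second) reaches G##3.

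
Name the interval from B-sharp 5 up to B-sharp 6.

perfect 8th

B to B is the same letter name, plus an octave, so the interval is some kind of octave.
The perfect octave spans 12 semitones, and B#5 to B#6 is exactly 12 semitones — so this is a perfect octave.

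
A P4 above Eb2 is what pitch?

Four letter names up from E: A.
A perfect fourth is 5 semitones; 5 semitones up from Eb2 gives Ab2.

Ab2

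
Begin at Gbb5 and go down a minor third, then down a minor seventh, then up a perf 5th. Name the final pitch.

Down a minor third from Gbb5: Ebb5 (3 semitones down).
Down a minor seventh from Ebb5: Fb4 (10 semitones down).
Fb4 up a perfect fifth → Cb5 (7 semitones).

Cb5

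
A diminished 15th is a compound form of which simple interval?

d8

Subtracting seven from the interval number removes an octave: 15 − 7 = 8.
Quality carries through unchanged, so the simple form is a diminished octave.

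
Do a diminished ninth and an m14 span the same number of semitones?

No

12 semitones (diminished ninth) vs 22 semitones (minor fourteenth): not equal.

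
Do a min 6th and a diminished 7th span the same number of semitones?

A minor sixth spans 8 semitones; a diminished seventh spans 9 semitones. They differ by 1.

No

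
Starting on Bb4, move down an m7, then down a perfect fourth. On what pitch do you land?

Bb4 down a minor seventh → C4 (10 semitones).
Down a perfect fourth from C4: G3 (5 semitones down).

G3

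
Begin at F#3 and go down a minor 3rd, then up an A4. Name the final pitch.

G##3

Down a minor third from F#3: D#3 (3 semitones down).
Up an augmented fourth from D#3: G##3 (6 semitones up).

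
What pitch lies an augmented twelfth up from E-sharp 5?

B-double-sharp 6

Counting five letter names plus an octave up from E lands on B.
An augmented twelfth spans 20 semitones, so from E#5 the target pitch is B##6.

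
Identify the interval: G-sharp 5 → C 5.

augmented 5th

Descending from G#5 to C5 is the same interval as ascending C5 to G#5.
C to G spans five letter names (C-D-E-F-G) — that makes it a fifth of some quality.
The perfect fifth is 7 semitones; here we have 8, one semitone wider: augmented.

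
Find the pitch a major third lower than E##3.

C##3

Counting three letter names down from E lands on C.
Moving 4 semitones down from E##3 (the size of a major third) reaches C##3.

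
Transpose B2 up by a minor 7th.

A3

Seven letter names up from B: A.
A minor seventh is 10 semitones; 10 semitones up from B2 gives A3.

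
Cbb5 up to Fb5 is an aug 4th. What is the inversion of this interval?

Inverted interval numbers add to nine, so a fourth pairs with a fifth (4 + 5 = 9).
The quality also flips — augmented becomes diminished — giving a diminished fifth.

d5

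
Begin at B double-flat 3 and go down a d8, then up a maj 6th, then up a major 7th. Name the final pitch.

Bbb3 down a diminished octave → Bb2 (11 semitones).
Bb2 up a major sixth → G3 (9 semitones).
G3 up a major seventh → F#4 (11 semitones).

F sharp 4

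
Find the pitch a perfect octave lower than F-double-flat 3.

F-double-flat 2

For an octave the letter name doesn't change: still F, an octave down.
A perfect octave spans 12 semitones, so from Fbb3 the target pitch is Fbb2.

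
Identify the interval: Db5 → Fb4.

M6

Descending from Db5 to Fb4 is the same interval as ascending Fb4 to Db5.
F to D spans six letter names (F-G-A-B-C-D): a sixth.
Fb4 to Db5 is 9 semitones, matching the major sixth exactly, so the quality is major.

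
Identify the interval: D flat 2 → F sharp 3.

D to F spans three letter names (D-E-F), plus an octave: a tenth.
Db2 to F#3 spans 17 semitones — one semitone wider than the major tenth (16) — giving an augmented tenth.
(Equivalently, a compound augmented third: an augmented third plus an octave.)

augmented tenth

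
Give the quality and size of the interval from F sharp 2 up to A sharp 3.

F to A spans three letter names (F-G-A), plus an octave — that makes it a tenth of some quality.
The major tenth spans 16 semitones, and F#2 to A#3 is exactly 16 semitones — so this is a major tenth.
(Equivalently, a compound major third: a major third plus an octave.)

major tenth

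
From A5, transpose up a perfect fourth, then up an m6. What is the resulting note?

Bb6

Up a perfect fourth from A5: D6 (5 semitones up).
A minor sixth up from D6 is Bb6.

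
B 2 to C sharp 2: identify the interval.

minor seventh

Descending from B2 to C#2 is the same interval as ascending C#2 to B2.
C to B spans seven letter names (C-D-E-F-G-A-B): a seventh.
At 10 semitones, C#2→B2 falls one short of a major seventh: minor.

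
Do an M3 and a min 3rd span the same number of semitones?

A major third spans 4 semitones; a minor third spans 3 semitones. They differ by 1.

No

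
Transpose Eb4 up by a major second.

F4

Counting two letter names up from E lands on F.
Moving 2 semitones up from Eb4 (the size of a major second) reaches F4.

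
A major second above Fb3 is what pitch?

Counting two letter names up from F lands on G.
Moving 2 semitones up from Fb3 (the size of a major second) reaches Gb3.

Gb3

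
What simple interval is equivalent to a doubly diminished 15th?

doubly diminished octave

Take out an octave (7 from the number): 15 − 7 = 8.
Quality carries through unchanged, so the simple form is a doubly diminished octave.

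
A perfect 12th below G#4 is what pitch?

C#3

Counting five letter names plus an octave down from G lands on C.
A perfect twelfth spans 19 semitones, so from G#4 the target pitch is C#3.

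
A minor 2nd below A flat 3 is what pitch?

Counting two letter names down from A lands on G.
A minor second spans 1 semitone, so from Ab3 the target pitch is G3.

G 3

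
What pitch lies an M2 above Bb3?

Two letter names up from B: C.
A major second is 2 semitones; 2 semitones up from Bb3 gives C4.

C4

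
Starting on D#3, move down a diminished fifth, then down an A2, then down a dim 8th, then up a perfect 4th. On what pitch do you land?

Down a diminished fifth from D#3: G##2 (6 semitones down).
Down an augmented second from G##2: F#2 (3 semitones down).
F#2 down a diminished octave → F##1 (11 semitones).
A perfect fourth up from F##1 is B#1.

B#1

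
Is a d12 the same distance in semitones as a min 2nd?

A diminished twelfth spans 18 semitones; a minor second spans 1 semitone. They differ by 17.

No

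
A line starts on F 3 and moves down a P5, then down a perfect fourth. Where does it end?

F3 down a perfect fifth → Bb2 (7 semitones).
A perfect fourth down from Bb2 is F2.

F 2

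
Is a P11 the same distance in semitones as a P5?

17 semitones (perfect eleventh) vs 7 semitones (perfect fifth): not equal.

No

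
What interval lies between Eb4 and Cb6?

E to C spans six letter names (E-F-G-A-B-C), plus an octave, so the interval is some kind of thirteenth.
At 20 semitones, Eb4→Cb6 falls one short of a major thirteenth: minor.
(Equivalently, a compound minor sixth: a minor sixth plus an octave.)

minor thirteenth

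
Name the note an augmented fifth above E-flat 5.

Counting five letter names up from E lands on B.
An augmented fifth spans 8 semitones, so from Eb5 the target pitch is B5.

B 5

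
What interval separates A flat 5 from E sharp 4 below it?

Descending from Ab5 to E#4 is the same interval as ascending E#4 to Ab5.
E to A spans four letter names (E-F-G-A), plus an octave: an eleventh.
A perfect eleventh would be 17 semitones; E#4 to Ab5 is 15, two semitones narrower, so the interval is doubly diminished.
(Equivalently, a compound doubly diminished fourth: a doubly diminished fourth plus an octave.)

doubly diminished eleventh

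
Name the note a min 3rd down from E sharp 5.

The third takes the letter from E down to C.
A minor third spans 3 semitones, so from E#5 the target pitch is C##5.

C double-sharp 5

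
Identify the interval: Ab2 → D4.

A to D spans four letter names (A-B-C-D), plus an octave: an eleventh.
A perfect eleventh would be 17 semitones; Ab2 to D4 is 18, one semitone wider, so the interval is augmented.
(Equivalently, a compound augmented fourth: an augmented fourth plus an octave.)

augmented eleventh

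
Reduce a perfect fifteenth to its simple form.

P8

Subtracting seven from the interval number removes an octave: 15 − 7 = 8.
So a perfect fifteenth is an octave plus a perfect octave. The quality is unchanged.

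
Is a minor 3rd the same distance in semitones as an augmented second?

A minor third = 3 semitones = an augmented second; enharmonically equal.

Yes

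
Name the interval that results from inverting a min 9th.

First reduce the compound minor ninth to its simple form, a minor second.
Interval numbers invert to sum to nine: 2 + 7 = 9, so a second inverts to a seventh.
Quality inverts too: minor becomes major. That makes the inversion a major seventh.

major 7th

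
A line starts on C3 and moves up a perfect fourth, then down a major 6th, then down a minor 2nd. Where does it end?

A perfect fourth up from C3 is F3.
Down a major sixth from F3: Ab2 (9 semitones down).
Ab2 down a minor second → G2 (1 semitone).

G2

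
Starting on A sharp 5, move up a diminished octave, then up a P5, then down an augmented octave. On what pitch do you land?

E flat 6

Up a diminished octave from A#5: A6 (11 semitones up).
A perfect fifth up from A6 is E7.
An augmented octave down from E7 is Eb6.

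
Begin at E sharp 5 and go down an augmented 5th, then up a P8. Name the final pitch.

A 5

Down an augmented fifth from E#5: A4 (8 semitones down).
Up a perfect octave from A4: A5 (12 semitones up).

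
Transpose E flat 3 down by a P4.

B flat 2

Four letter names down from E: B.
A perfect fourth spans 5 semitones, so from Eb3 the target pitch is Bb2.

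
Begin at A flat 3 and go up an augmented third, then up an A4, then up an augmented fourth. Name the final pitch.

B double-sharp 4

Up an augmented third from Ab3: C#4 (5 semitones up).
Up an augmented fourth from C#4: F##4 (6 semitones up).
An augmented fourth up from F##4 is B##4.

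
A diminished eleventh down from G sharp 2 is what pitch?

The eleventh's letter: G down four letter names plus an octave → D.
A diminished eleventh spans 16 semitones, so from G#2 the target pitch is D##1.

D double-sharp 1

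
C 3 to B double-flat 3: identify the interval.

diminished 7th

C to B spans seven letter names (C-D-E-F-G-A-B): a seventh.
A major seventh would be 11 semitones; C3 to Bbb3 is 9, two semitones narrower, so the interval is diminished.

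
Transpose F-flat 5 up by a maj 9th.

G-flat 6

The ninth's letter: F up two letter names plus an octave → G.
A major ninth spans 14 semitones, so from Fb5 the target pitch is Gb6.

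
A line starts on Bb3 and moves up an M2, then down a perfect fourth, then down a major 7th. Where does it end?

Bb3 up a major second → C4 (2 semitones).
Down a perfect fourth from C4: G3 (5 semitones down).
Down a major seventh from G3: Ab2 (11 semitones down).

Ab2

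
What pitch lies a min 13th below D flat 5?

Six letters down from D (plus an octave) reaches F.
A minor thirteenth is 20 semitones; 20 semitones down from Db5 gives F3.

F 3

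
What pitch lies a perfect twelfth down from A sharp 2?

Counting five letter names plus an octave down from A lands on D.
A perfect twelfth spans 19 semitones, so from A#2 the target pitch is D#1.

D sharp 1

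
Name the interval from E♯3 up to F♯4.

E to F spans two letter names (E-F), plus an octave, so the interval is some kind of ninth.
At 13 semitones, E#3→F#4 falls one short of a major ninth: minor.
(Equivalently, a compound minor second: a minor second plus an octave.)

minor ninth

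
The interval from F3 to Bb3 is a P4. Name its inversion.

perfect 5th

Interval numbers invert to sum to nine: 4 + 5 = 9, so a fourth inverts to a fifth.
And perfect stays perfect under inversion, so we get a perfect fifth.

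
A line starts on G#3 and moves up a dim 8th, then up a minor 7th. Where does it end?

A diminished octave up from G#3 is G4.
Up a minor seventh from G4: F5 (10 semitones up).

F5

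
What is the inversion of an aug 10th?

d6

First reduce the compound augmented tenth to its simple form, an augmented third.
The rule of nine gives the new number: 9 − 3 = 6, so a third becomes a sixth.
And augmented becomes diminished under inversion, so we get a diminished sixth.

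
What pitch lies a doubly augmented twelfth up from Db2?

Counting five letter names plus an octave up from D lands on A.
Moving 21 semitones up from Db2 (the size of a doubly augmented twelfth) reaches A#3.

A#3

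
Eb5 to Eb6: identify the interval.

perfect octave

E to E is the same letter name, plus an octave: an octave.
The perfect octave spans 12 semitones, and Eb5 to Eb6 is exactly 12 semitones — so this is a perfect octave.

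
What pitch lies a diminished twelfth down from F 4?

B 2

Counting five letter names plus an octave down from F lands on B.
Moving 18 semitones down from F4 (the size of a diminished twelfth) reaches B2.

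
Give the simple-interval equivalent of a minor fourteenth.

minor 7th

Take out an octave (7 from the number): 14 − 7 = 7.
That makes a minor fourteenth a compound minor seventh — an octave plus a minor seventh.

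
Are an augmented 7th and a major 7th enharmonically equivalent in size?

An augmented seventh is 12 semitones but a major seventh is 11 semitones — different sizes.

No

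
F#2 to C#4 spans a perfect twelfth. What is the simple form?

perfect fifth

Take out an octave (7 from the number): 12 − 7 = 5.
So a perfect twelfth is an octave plus a perfect fifth. The quality is unchanged.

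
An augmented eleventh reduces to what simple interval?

augmented 4th

Take out an octave (7 from the number): 11 − 7 = 4.
That makes an augmented eleventh a compound augmented fourth — an octave plus an augmented fourth.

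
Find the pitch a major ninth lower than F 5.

Two letters down from F (plus an octave) reaches E.
A major ninth spans 14 semitones, so from F5 the target pitch is Eb4.

E-flat 4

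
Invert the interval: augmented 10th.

d6

First reduce the compound augmented tenth to its simple form, an augmented third.
The rule of nine gives the new number: 9 − 3 = 6, so a third becomes a sixth.
The quality also flips — augmented becomes diminished — giving a diminished sixth.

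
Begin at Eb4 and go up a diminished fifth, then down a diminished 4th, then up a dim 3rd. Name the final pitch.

Eb4 up a diminished fifth → Bbb4 (6 semitones).
Down a diminished fourth from Bbb4: F4 (4 semitones down).
F4 up a diminished third → Abb4 (2 semitones).

Abb4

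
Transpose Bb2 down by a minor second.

A2

Counting two letter names down from B lands on A.
A minor second is 1 semitone; 1 semitone down from Bb2 gives A2.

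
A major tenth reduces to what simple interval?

Subtracting seven from the interval number removes an octave: 10 − 7 = 3.
That makes a major tenth a compound major third — an octave plus a major third.

M3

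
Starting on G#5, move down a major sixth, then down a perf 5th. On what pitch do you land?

E4

G#5 down a major sixth → B4 (9 semitones).
A perfect fifth down from B4 is E4.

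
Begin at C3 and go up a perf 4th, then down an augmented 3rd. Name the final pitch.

Dbb3

Up a perfect fourth from C3: F3 (5 semitones up).
An augmented third down from F3 is Dbb3.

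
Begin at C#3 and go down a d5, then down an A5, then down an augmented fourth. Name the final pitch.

F1

A diminished fifth down from C#3 is F##2.
F##2 down an augmented fifth → B1 (8 semitones).
B1 down an augmented fourth → F1 (6 semitones).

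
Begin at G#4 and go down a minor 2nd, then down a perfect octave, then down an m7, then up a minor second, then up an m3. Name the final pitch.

C#3

Down a minor second from G#4: F##4 (1 semitone down).
Down a perfect octave from F##4: F##3 (12 semitones down).
Down a minor seventh from F##3: G##2 (10 semitones down).
A minor second up from G##2 is A#2.
A#2 up a minor third → C#3 (3 semitones).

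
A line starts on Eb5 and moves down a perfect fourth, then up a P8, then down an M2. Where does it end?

Down a perfect fourth from Eb5: Bb4 (5 semitones down).
A perfect octave up from Bb4 is Bb5.
Bb5 down a major second → Ab5 (2 semitones).

Ab5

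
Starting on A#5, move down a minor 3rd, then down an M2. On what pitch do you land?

E#5

Down a minor third from A#5: F##5 (3 semitones down).
F##5 down a major second → E#5 (2 semitones).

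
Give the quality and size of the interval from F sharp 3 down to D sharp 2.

Descending from F#3 to D#2 is the same interval as ascending D#2 to F#3.
D to F spans three letter names (D-E-F), plus an octave — that makes it a tenth of some quality.
A major tenth would be 16 semitones, but D#2 to F#3 is 15 — one semitone narrower, making it a minor tenth.
(Equivalently, a compound minor third: a minor third plus an octave.)

m10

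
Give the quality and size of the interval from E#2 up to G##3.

major 10th

E to G spans three letter names (E-F-G), plus an octave, so the interval is some kind of tenth.
The major tenth spans 16 semitones, and E#2 to G##3 is exactly 16 semitones — so this is a major tenth.
(Equivalently, a compound major third: a major third plus an octave.)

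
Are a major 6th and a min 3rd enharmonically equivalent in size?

No

A major sixth spans 9 semitones; a minor third spans 3 semitones. They differ by 6.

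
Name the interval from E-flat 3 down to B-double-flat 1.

Descending from Eb3 to Bbb1 is the same interval as ascending Bbb1 to Eb3.
B to E spans four letter names (B-C-D-E), plus an octave — that makes it an eleventh of some quality.
Bbb1 to Eb3 spans 18 semitones — one semitone wider than the perfect eleventh (17) — giving an augmented eleventh.
(Equivalently, a compound augmented fourth: an augmented fourth plus an octave.)

A11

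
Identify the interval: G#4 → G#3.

Descending from G#4 to G#3 is the same interval as ascending G#3 to G#4.
G to G is the same letter name, plus an octave: an octave.
G#3 to G#4 is 12 semitones, matching the perfect octave exactly, so the quality is perfect.

perfect 8th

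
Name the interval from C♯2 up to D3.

C to D spans two letter names (C-D), plus an octave, so the interval is some kind of ninth.
At 13 semitones, C#2→D3 falls one short of a major ninth: minor.
(Equivalently, a compound minor second: a minor second plus an octave.)

minor ninth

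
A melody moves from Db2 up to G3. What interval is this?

D to G spans four letter names (D-E-F-G), plus an octave — that makes it an eleventh of some quality.
Db2 to G3 spans 18 semitones — one semitone wider than the perfect eleventh (17) — giving an augmented eleventh.
(Equivalently, a compound augmented fourth: an augmented fourth plus an octave.)

augmented eleventh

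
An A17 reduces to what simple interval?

Subtracting seven from the interval number removes an octave: 17 − 14 = 3.
So an augmented seventeenth is 2 octaves plus an augmented third. The quality is unchanged.

augmented 3rd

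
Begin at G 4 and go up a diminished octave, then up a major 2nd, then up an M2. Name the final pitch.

B flat 5

A diminished octave up from G4 is Gb5.
Gb5 up a major second → Ab5 (2 semitones).
Up a major second from Ab5: Bb5 (2 semitones up).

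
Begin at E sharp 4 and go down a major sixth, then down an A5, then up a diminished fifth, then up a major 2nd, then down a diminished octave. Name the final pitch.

A 2

A major sixth down from E#4 is G#3.
Down an augmented fifth from G#3: C3 (8 semitones down).
A diminished fifth up from C3 is Gb3.
Gb3 up a major second → Ab3 (2 semitones).
Down a diminished octave from Ab3: A2 (11 semitones down).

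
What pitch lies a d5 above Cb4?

The fifth takes the letter from C up to G.
Moving 6 semitones up from Cb4 (the size of a diminished fifth) reaches Gbb4.

Gbb4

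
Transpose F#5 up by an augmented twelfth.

C##7

Five letters up from F (plus an octave) reaches C.
An augmented twelfth spans 20 semitones, so from F#5 the target pitch is C##7.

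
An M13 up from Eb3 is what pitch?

C5

Counting six letter names plus an octave up from E lands on C.
Moving 21 semitones up from Eb3 (the size of a major thirteenth) reaches C5.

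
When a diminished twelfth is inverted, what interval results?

augmented fourth

First reduce the compound diminished twelfth to its simple form, a diminished fifth.
The rule of nine gives the new number: 9 − 5 = 4, so a fifth becomes a fourth.
Quality inverts too: diminished becomes augmented. That makes the inversion an augmented fourth.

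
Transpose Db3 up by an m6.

Counting six letter names up from D lands on B.
A minor sixth is 8 semitones; 8 semitones up from Db3 gives Bbb3.

Bbb3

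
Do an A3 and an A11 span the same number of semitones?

An augmented third is 5 semitones but an augmented eleventh is 18 semitones — different sizes.

No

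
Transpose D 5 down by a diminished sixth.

Six letter names down from D: F.
A diminished sixth spans 7 semitones, so from D5 the target pitch is F##4.

F double-sharp 4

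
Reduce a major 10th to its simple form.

M3

Take out an octave (7 from the number): 10 − 7 = 3.
Quality carries through unchanged, so the simple form is a major third.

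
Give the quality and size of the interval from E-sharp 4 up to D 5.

d7

E to D spans seven letter names (E-F-G-A-B-C-D) — that makes it a seventh of some quality.
E#4 to D5 spans 9 semitones — two semitones narrower than the major seventh (11) — giving a diminished seventh.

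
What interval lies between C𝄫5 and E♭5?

C to E spans three letter names (C-D-E) — that makes it a third of some quality.
A major third would be 4 semitones; Cbb5 to Eb5 is 5, one semitone wider, so the interval is augmented.

A3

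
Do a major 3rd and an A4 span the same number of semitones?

A major third spans 4 semitones; an augmented fourth spans 6 semitones. They differ by 2.

No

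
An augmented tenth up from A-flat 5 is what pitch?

C-sharp 7

Three letters up from A (plus an octave) reaches C.
Moving 17 semitones up from Ab5 (the size of an augmented tenth) reaches C#7.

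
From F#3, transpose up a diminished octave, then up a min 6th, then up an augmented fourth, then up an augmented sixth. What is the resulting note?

E#6

Up a diminished octave from F#3: F4 (11 semitones up).
F4 up a minor sixth → Db5 (8 semitones).
An augmented fourth up from Db5 is G5.
G5 up an augmented sixth → E#6 (10 semitones).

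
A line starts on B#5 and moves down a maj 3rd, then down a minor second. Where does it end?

B#5 down a major third → G#5 (4 semitones).
G#5 down a minor second → F##5 (1 semitone).

F##5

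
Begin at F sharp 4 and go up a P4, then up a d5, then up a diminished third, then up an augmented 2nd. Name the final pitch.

B flat 5

Up a perfect fourth from F#4: B4 (5 semitones up).
Up a diminished fifth from B4: F5 (6 semitones up).
A diminished third up from F5 is Abb5.
Up an augmented second from Abb5: Bb5 (3 semitones up).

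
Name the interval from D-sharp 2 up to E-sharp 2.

major 2nd

D to E spans two letter names (D-E) — that makes it a second of some quality.
The major second spans 2 semitones, and D#2 to E#2 is exactly 2 semitones — so this is a major second.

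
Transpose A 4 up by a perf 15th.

A 6

The letter stays A (same as the start), shifted two octaves up.
A perfect fifteenth spans 24 semitones, so from A4 the target pitch is A6.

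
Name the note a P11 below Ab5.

The eleventh's letter: A down four letter names plus an octave → E.
A perfect eleventh is 17 semitones; 17 semitones down from Ab5 gives Eb4.

Eb4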